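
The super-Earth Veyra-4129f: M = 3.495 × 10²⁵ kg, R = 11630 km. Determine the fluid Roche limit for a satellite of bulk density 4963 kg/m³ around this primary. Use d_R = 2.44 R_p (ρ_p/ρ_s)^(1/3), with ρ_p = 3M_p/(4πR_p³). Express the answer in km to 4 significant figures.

ρ_p = 3M_p/(4πR_p³) = 3 × (3.495 × 10²⁵) / (4π × (1.163 × 10⁷ m)³) = 5304 kg/m³
d_R = 2.44 × 11630 km × (5304/4963)^(1/3)
    = 29010 km

29010 km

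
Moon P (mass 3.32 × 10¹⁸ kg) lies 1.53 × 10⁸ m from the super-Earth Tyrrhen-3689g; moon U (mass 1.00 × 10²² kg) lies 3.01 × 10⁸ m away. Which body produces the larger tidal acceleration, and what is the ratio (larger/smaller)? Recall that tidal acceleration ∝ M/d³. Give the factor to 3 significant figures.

Moon U, by a factor of ≈ 396

Compare M/d³ for the two perturbers:
Moon P: (3.32 × 10¹⁸) / (1.53 × 10⁸)³ = 9.270 × 10⁻⁷
Moon U: (1.00 × 10²²) / (3.01 × 10⁸)³ = 3.667 × 10⁻⁴
Ratio (larger/smaller) = 396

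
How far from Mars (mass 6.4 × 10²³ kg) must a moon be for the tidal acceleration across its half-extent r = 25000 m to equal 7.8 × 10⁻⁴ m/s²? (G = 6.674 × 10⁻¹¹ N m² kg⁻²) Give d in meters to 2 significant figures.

1.4 × 10⁷ m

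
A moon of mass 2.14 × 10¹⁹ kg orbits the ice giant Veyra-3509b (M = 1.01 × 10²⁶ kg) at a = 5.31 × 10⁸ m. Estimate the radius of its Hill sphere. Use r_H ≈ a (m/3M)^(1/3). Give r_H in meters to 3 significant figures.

r_H ≈ a (m/3M)^(1/3)
    = (5.31 × 10⁸) × (2.14 × 10¹⁹ / (3 × 1.01 × 10²⁶))^(1/3)
    = 2.19 × 10⁶ m

2.19 × 10⁶ m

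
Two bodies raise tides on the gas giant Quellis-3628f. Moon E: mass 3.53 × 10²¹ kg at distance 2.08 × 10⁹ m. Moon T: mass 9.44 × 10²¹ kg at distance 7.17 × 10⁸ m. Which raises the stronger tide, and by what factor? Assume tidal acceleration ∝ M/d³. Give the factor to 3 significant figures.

Moon T, by a factor of ≈ 65.3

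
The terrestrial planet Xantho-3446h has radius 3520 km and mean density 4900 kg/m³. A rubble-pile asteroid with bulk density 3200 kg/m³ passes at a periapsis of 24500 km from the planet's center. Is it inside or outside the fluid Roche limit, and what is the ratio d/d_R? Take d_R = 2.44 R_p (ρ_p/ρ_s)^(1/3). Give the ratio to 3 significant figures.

outside; d/d_R ≈ 2.47

d_R = 2.44 × (3520 km) × (4900/3200)^(1/3) = 9900 km
d/d_R = (24500) / (9900) = 2.47
Since d/d_R > 1, the body is outside the Roche limit.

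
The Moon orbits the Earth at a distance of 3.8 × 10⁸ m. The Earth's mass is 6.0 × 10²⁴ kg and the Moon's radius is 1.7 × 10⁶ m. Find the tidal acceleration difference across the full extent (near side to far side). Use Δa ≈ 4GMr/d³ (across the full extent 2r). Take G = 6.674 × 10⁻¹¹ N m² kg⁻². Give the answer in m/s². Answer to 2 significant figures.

5.0 × 10⁻⁵ m/s²

a_tidal = 4GMr/d³
        = 4 × (6.674 × 10⁻¹¹) × (6.0 × 10²⁴) × (1.7 × 10⁶) / (3.8 × 10⁸)³
        = 5.0 × 10⁻⁵ m/s²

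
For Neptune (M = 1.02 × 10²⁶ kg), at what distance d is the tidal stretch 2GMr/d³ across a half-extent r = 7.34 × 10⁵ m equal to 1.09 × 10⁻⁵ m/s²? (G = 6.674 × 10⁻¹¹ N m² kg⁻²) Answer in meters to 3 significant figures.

9.71 × 10⁸ m

2GMr/d³ = a_tidal  ⇒  d = (2GMr / a_tidal)^(1/3)
d = (2 × 6.674×10⁻¹¹ × (1.02 × 10²⁶) × (7.34 × 10⁵) / (1.09 × 10⁻⁵))^(1/3)
  = 9.71 × 10⁸ m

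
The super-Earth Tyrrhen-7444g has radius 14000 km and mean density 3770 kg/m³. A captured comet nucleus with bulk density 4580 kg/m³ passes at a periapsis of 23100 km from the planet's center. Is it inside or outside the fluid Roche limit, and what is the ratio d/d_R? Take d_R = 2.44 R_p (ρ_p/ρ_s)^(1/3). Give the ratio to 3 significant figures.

inside; d/d_R ≈ 0.722

d_R = 2.44 × (14000 km) × (3770/4580)^(1/3) = 32010 km
d/d_R = (23100) / (32010) = 0.722
Since d/d_R < 1, the body is inside the Roche limit.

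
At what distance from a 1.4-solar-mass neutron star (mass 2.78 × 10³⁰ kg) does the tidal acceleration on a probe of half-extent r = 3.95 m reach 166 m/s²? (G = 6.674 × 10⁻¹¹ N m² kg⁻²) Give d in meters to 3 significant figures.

2.07 × 10⁶ m

2GMr/d³ = a_tidal  ⇒  d = (2GMr / a_tidal)^(1/3)
d = (2 × 6.674×10⁻¹¹ × (2.78 × 10³⁰) × (3.95) / (166))^(1/3)
  = 2.07 × 10⁶ m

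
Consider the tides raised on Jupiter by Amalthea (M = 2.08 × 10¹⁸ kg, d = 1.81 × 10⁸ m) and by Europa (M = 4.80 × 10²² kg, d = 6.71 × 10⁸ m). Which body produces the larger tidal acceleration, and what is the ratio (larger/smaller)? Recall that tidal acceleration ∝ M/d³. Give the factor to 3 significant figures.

Europa, by a factor of ≈ 453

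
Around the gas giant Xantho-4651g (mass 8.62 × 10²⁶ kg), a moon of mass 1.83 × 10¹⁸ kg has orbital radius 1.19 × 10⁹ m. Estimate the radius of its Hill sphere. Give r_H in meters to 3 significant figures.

1.06 × 10⁶ m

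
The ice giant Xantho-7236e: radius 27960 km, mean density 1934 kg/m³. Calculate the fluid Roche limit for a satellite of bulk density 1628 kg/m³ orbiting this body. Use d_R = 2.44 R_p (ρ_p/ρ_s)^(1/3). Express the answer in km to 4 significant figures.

72250 km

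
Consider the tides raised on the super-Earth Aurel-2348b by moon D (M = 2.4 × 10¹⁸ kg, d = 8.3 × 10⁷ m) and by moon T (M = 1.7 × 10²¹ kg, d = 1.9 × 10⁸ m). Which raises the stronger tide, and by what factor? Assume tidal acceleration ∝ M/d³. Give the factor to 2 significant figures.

Tidal acceleration ∝ M/d³, so compare M/d³ for each.
Moon D: (2.4 × 10¹⁸) / (8.3 × 10⁷)³ = 4.197 × 10⁻⁶
Moon T: (1.7 × 10²¹) / (1.9 × 10⁸)³ = 2.478 × 10⁻⁴
Ratio (larger/smaller) = 59

Moon T, by a factor of ≈ 59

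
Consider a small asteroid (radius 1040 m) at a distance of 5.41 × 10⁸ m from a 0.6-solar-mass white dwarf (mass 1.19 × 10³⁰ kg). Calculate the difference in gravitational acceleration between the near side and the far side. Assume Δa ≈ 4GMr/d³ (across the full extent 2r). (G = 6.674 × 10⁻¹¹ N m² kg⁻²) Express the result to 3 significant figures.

Differencing GM/(d−r)² and GM/(d+r)² to first order in r/d gives 4GMr/d³.
a_tidal = 4GMr/d³
        = 4 × (6.674 × 10⁻¹¹) × (1.19 × 10³⁰) × (1040) / (5.41 × 10⁸)³
        = 2.09 × 10⁻³ m/s²

2.09 × 10⁻³ m/s²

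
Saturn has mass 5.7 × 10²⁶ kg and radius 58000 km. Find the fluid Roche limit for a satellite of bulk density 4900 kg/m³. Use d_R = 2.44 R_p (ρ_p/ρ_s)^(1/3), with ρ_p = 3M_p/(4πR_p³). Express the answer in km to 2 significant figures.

74000 km

ρ_p = 3M_p/(4πR_p³) = 3 × (5.7 × 10²⁶) / (4π × (5.8 × 10⁷ m)³) = 700 kg/m³
d_R = 2.44 × 58000 km × (700/4900)^(1/3)
    = 74000 km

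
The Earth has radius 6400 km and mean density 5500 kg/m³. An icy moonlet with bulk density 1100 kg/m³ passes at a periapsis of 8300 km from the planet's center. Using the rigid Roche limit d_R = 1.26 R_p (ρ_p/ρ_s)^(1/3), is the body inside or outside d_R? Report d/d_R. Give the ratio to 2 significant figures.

inside; d/d_R ≈ 0.60

d_R = 1.26 × (6400 km) × (5500/1100)^(1/3) = 13790 km
d/d_R = (8300) / (13790) = 0.60
Since d/d_R < 1, the body is inside the Roche limit.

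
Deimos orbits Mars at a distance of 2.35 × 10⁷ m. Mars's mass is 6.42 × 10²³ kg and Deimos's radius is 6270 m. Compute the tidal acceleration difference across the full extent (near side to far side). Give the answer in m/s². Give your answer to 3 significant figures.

8.28 × 10⁻⁵ m/s²

The field gradient is 2GM/d³; across the full diameter 2r the difference is 4GMr/d³.
Δg = 4GMr/d³
   = 4 × (6.674 × 10⁻¹¹) × (6.42 × 10²³) × (6270) / (2.35 × 10⁷)³
   = 8.28 × 10⁻⁵ m/s²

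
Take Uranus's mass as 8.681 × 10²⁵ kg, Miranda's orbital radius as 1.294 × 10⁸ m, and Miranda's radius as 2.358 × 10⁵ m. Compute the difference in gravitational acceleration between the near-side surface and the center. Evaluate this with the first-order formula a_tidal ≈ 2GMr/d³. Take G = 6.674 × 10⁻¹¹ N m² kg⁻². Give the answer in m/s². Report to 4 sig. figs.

a_tidal = 2GMr/d³
        = 2 × (6.674 × 10⁻¹¹) × (8.681 × 10²⁵) × (2.358 × 10⁵) / (1.294 × 10⁸)³
        = 1.261 × 10⁻³ m/s²

1.261 × 10⁻³ m/s²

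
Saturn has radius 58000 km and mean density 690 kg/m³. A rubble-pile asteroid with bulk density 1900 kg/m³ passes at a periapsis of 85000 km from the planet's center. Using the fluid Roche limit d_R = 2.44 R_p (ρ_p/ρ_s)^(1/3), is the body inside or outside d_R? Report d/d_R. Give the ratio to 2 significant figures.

inside; d/d_R ≈ 0.84

d_R = 2.44 × (58000 km) × (690/1900)^(1/3) = 1.010 × 10⁵ km
d/d_R = (85000) / (1.010 × 10⁵) = 0.84
Since d/d_R < 1, the body is inside the Roche limit.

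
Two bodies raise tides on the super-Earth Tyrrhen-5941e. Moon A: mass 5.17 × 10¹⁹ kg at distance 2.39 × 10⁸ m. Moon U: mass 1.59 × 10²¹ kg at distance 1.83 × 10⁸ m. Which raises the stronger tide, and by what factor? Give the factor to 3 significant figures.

Moon U, by a factor of ≈ 68.5

The tide-raising term goes as M/d³ (the gradient of a 1/d² field).
Moon A: (5.17 × 10¹⁹) / (2.39 × 10⁸)³ = 3.787 × 10⁻⁶
Moon U: (1.59 × 10²¹) / (1.83 × 10⁸)³ = 2.594 × 10⁻⁴
Ratio (larger/smaller) = 68.5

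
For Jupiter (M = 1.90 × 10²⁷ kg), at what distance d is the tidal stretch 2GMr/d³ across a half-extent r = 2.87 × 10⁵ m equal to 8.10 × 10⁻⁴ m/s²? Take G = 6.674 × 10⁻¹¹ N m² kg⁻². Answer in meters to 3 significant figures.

4.48 × 10⁸ m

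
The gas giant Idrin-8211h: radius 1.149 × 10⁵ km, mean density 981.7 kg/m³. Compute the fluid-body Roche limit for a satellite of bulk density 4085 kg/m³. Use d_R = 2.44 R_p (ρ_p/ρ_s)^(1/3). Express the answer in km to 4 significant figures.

1.743 × 10⁵ km

d_R = 2.44 × 1.149 × 10⁵ km × (981.7/4085)^(1/3)
    = 1.743 × 10⁵ km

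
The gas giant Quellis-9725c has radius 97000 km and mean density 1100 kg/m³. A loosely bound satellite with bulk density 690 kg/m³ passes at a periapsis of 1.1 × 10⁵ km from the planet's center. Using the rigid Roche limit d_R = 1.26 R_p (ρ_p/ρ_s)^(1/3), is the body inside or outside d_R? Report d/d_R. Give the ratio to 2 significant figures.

d_R = 1.26 × (97000 km) × (1100/690)^(1/3) = 1.428 × 10⁵ km
d/d_R = (1.1 × 10⁵) / (1.428 × 10⁵) = 0.77
Since d/d_R < 1, the body is inside the Roche limit.

inside; d/d_R ≈ 0.77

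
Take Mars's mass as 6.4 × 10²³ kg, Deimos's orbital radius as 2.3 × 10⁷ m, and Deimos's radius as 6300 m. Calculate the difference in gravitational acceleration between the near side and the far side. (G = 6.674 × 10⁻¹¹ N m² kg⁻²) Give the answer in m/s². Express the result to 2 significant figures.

Δa = 4GMr/d³
   = 4 × (6.674 × 10⁻¹¹) × (6.4 × 10²³) × (6300) / (2.3 × 10⁷)³
   = 8.8 × 10⁻⁵ m/s²

8.8 × 10⁻⁵ m/s²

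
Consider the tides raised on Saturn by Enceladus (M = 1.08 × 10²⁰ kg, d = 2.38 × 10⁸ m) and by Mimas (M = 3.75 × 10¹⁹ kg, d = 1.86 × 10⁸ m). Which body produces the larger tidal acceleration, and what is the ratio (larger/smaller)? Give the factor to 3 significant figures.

Tidal stretch scales as M/d³; compute that for each body.
Enceladus: (1.08 × 10²⁰) / (2.38 × 10⁸)³ = 8.011 × 10⁻⁶
Mimas: (3.75 × 10¹⁹) / (1.86 × 10⁸)³ = 5.828 × 10⁻⁶
Ratio (larger/smaller) = 1.37

Enceladus, by a factor of ≈ 1.37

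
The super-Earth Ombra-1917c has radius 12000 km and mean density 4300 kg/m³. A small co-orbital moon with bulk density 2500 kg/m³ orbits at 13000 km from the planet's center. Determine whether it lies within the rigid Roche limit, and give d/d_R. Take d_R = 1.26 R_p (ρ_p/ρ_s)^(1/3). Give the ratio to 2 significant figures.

inside; d/d_R ≈ 0.72

d_R = 1.26 × (12000 km) × (4300/2500)^(1/3) = 18120 km
d/d_R = (13000) / (18120) = 0.72
Since d/d_R < 1, the body is inside the Roche limit.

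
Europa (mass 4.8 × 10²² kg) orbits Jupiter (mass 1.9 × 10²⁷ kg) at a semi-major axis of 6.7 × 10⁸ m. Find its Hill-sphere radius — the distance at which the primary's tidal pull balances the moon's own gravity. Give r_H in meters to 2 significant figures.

1.4 × 10⁷ m

r_H ≈ a (m/3M)^(1/3)
    = (6.7 × 10⁸) × (4.8 × 10²² / (3 × 1.9 × 10²⁷))^(1/3)
    = 1.4 × 10⁷ m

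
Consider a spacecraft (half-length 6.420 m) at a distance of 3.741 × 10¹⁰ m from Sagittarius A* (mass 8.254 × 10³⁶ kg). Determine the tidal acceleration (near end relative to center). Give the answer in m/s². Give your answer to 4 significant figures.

Δg = 2GMr/d³
   = 2 × (6.674 × 10⁻¹¹) × (8.254 × 10³⁶) × (6.420) / (3.741 × 10¹⁰)³
   = 1.351 × 10⁻⁴ m/s²

1.351 × 10⁻⁴ m/s²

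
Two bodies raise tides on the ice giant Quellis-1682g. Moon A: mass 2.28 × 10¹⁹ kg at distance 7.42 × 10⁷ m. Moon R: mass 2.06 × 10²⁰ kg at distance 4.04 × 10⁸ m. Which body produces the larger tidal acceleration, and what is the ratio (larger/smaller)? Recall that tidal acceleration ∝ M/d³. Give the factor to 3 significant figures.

Moon A, by a factor of ≈ 17.9

The tide-raising term goes as M/d³ (the gradient of a 1/d² field).
Moon A: (2.28 × 10¹⁹) / (7.42 × 10⁷)³ = 5.581 × 10⁻⁵
Moon R: (2.06 × 10²⁰) / (4.04 × 10⁸)³ = 3.124 × 10⁻⁶
Ratio (larger/smaller) = 17.9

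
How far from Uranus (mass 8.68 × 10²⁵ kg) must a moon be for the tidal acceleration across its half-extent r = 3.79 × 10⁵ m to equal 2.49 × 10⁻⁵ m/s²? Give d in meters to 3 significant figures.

5.61 × 10⁸ m

2GMr/d³ = a_tidal  ⇒  d = (2GMr / a_tidal)^(1/3)
d = (2 × 6.674×10⁻¹¹ × (8.68 × 10²⁵) × (3.79 × 10⁵) / (2.49 × 10⁻⁵))^(1/3)
  = 5.61 × 10⁸ m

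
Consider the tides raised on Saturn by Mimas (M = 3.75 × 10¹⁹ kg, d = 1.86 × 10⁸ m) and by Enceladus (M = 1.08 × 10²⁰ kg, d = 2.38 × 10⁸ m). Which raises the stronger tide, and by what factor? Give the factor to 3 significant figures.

Enceladus, by a factor of ≈ 1.37

Tidal acceleration ∝ M/d³, so compare M/d³ for each.
Mimas: (3.75 × 10¹⁹) / (1.86 × 10⁸)³ = 5.828 × 10⁻⁶
Enceladus: (1.08 × 10²⁰) / (2.38 × 10⁸)³ = 8.011 × 10⁻⁶
Ratio (larger/smaller) = 1.37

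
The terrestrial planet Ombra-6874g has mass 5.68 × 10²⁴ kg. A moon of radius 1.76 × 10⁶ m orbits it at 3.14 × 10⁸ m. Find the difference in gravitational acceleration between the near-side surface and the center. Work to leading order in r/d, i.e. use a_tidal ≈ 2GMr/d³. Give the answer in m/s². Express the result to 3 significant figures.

Δa = 2GMr/d³
   = 2 × (6.674 × 10⁻¹¹) × (5.68 × 10²⁴) × (1.76 × 10⁶) / (3.14 × 10⁸)³
   = 4.31 × 10⁻⁵ m/s²

4.31 × 10⁻⁵ m/s²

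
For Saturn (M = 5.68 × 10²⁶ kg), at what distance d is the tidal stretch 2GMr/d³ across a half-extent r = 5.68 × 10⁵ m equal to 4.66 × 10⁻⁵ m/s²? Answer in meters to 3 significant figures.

9.74 × 10⁸ m

2GMr/d³ = a_tidal  ⇒  d = (2GMr / a_tidal)^(1/3)
d = (2 × 6.674×10⁻¹¹ × (5.68 × 10²⁶) × (5.68 × 10⁵) / (4.66 × 10⁻⁵))^(1/3)
  = 9.74 × 10⁸ m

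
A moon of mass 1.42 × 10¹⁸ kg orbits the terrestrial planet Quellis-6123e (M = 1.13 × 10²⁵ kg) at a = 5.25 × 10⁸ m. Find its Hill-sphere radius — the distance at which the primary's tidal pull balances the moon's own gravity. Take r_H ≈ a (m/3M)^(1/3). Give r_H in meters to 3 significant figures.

r_H ≈ a (m/3M)^(1/3)
    = (5.25 × 10⁸) × (1.42 × 10¹⁸ / (3 × 1.13 × 10²⁵))^(1/3)
    = 1.82 × 10⁶ m

1.82 × 10⁶ m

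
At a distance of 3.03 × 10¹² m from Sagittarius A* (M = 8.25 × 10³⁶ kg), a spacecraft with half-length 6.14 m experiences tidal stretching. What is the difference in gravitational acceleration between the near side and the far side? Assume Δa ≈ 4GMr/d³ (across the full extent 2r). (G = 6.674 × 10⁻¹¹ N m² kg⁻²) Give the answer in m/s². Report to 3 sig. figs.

4.86 × 10⁻¹⁰ m/s²

a_tidal = 4GMr/d³
        = 4 × (6.674 × 10⁻¹¹) × (8.25 × 10³⁶) × (6.14) / (3.03 × 10¹²)³
        = 4.86 × 10⁻¹⁰ m/s²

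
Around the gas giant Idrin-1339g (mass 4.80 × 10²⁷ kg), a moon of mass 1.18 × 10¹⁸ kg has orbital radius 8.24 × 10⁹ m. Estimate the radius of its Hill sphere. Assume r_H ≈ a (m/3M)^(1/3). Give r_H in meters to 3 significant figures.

3.58 × 10⁶ m

r_H ≈ a (m/3M)^(1/3)
    = (8.24 × 10⁹) × (1.18 × 10¹⁸ / (3 × 4.80 × 10²⁷))^(1/3)
    = 3.58 × 10⁶ m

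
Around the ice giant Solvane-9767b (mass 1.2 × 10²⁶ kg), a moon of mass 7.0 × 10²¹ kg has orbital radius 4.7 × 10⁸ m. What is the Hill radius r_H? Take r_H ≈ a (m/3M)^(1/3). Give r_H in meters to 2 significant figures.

1.3 × 10⁷ m

r_H ≈ a (m/3M)^(1/3)
    = (4.7 × 10⁸) × (7.0 × 10²¹ / (3 × 1.2 × 10²⁶))^(1/3)
    = 1.3 × 10⁷ m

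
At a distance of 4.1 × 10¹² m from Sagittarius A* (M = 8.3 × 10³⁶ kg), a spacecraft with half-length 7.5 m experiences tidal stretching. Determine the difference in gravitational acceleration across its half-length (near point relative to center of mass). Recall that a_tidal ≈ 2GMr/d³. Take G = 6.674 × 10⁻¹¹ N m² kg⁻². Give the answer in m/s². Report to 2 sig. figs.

a_tidal = 2GMr/d³
        = 2 × (6.674 × 10⁻¹¹) × (8.3 × 10³⁶) × (7.5) / (4.1 × 10¹²)³
        = 1.2 × 10⁻¹⁰ m/s²

1.2 × 10⁻¹⁰ m/s²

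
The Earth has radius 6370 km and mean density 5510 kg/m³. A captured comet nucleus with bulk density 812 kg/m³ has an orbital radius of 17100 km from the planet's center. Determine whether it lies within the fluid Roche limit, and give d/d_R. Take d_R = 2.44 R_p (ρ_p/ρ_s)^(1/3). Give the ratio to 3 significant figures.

inside; d/d_R ≈ 0.581

d_R = 2.44 × (6370 km) × (5510/812)^(1/3) = 29430 km
d/d_R = (17100) / (29430) = 0.581
Since d/d_R < 1, the body is inside the Roche limit.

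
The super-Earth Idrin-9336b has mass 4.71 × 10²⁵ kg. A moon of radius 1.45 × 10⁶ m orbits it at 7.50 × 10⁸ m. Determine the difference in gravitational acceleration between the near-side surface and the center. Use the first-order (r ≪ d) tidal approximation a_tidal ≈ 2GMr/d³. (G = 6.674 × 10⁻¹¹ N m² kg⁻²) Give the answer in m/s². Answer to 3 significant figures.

2.16 × 10⁻⁵ m/s²

a_tidal = 2GMr/d³
        = 2 × (6.674 × 10⁻¹¹) × (4.71 × 10²⁵) × (1.45 × 10⁶) / (7.50 × 10⁸)³
        = 2.16 × 10⁻⁵ m/s²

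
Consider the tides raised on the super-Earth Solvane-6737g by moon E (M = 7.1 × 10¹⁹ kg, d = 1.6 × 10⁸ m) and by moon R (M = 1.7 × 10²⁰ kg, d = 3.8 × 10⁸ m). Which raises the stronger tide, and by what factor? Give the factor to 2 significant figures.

Moon E, by a factor of ≈ 5.6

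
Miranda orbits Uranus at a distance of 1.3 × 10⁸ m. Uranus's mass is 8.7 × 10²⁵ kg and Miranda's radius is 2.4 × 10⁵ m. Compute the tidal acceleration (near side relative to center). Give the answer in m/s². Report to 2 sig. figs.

1.3 × 10⁻³ m/s²

a_tidal = 2GMr/d³
        = 2 × (6.674 × 10⁻¹¹) × (8.7 × 10²⁵) × (2.4 × 10⁵) / (1.3 × 10⁸)³
        = 1.3 × 10⁻³ m/s²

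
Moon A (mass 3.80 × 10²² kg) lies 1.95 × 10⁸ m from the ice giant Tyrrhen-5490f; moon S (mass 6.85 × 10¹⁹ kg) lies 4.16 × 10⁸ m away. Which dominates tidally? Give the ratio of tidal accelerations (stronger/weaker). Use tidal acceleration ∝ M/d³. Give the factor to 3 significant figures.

Tidal acceleration ∝ M/d³, so compare M/d³ for each.
Moon A: (3.80 × 10²²) / (1.95 × 10⁸)³ = 5.125 × 10⁻³
Moon S: (6.85 × 10¹⁹) / (4.16 × 10⁸)³ = 9.515 × 10⁻⁷
Ratio (larger/smaller) = 5390

Moon A, by a factor of ≈ 5390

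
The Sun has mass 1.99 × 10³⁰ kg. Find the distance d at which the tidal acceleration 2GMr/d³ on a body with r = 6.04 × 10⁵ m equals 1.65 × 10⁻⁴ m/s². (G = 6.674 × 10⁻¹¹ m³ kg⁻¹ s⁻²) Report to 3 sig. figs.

9.91 × 10⁹ m

2GMr/d³ = a_tidal  ⇒  d = (2GMr / a_tidal)^(1/3)
d = (2 × 6.674×10⁻¹¹ × (1.99 × 10³⁰) × (6.04 × 10⁵) / (1.65 × 10⁻⁴))^(1/3)
  = 9.91 × 10⁹ m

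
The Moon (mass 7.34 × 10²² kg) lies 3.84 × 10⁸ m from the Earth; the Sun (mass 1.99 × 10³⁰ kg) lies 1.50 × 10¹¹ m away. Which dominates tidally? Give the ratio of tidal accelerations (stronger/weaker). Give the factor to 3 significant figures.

The Moon, by a factor of ≈ 2.20

The tide-raising term goes as M/d³ (the gradient of a 1/d² field).
The Moon: (7.34 × 10²²) / (3.84 × 10⁸)³ = 1.296 × 10⁻³
The Sun: (1.99 × 10³⁰) / (1.50 × 10¹¹)³ = 5.896 × 10⁻⁴
Ratio (larger/smaller) = 2.20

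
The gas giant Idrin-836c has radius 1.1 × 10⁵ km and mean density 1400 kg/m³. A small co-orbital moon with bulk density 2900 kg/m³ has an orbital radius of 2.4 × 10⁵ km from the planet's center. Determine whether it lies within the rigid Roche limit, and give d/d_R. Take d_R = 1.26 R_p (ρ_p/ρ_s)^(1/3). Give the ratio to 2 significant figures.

outside; d/d_R ≈ 2.2

d_R = 1.26 × (1.1 × 10⁵ km) × (1400/2900)^(1/3) = 1.087 × 10⁵ km
d/d_R = (2.4 × 10⁵) / (1.087 × 10⁵) = 2.2
Since d/d_R > 1, the body is outside the Roche limit.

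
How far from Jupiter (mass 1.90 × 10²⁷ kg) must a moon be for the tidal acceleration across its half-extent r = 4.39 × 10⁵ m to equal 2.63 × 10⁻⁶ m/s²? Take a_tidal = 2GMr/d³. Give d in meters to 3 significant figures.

2GMr/d³ = a_tidal  ⇒  d = (2GMr / a_tidal)^(1/3)
d = (2 × 6.674×10⁻¹¹ × (1.90 × 10²⁷) × (4.39 × 10⁵) / (2.63 × 10⁻⁶))^(1/3)
  = 3.49 × 10⁹ m

3.49 × 10⁹ m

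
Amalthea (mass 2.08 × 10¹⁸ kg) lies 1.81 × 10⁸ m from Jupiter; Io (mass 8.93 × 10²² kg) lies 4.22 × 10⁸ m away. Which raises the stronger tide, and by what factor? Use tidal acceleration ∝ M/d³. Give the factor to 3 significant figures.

The tide-raising term goes as M/d³ (the gradient of a 1/d² field).
Amalthea: (2.08 × 10¹⁸) / (1.81 × 10⁸)³ = 3.508 × 10⁻⁷
Io: (8.93 × 10²²) / (4.22 × 10⁸)³ = 1.188 × 10⁻³
Ratio (larger/smaller) = 3390

Io, by a factor of ≈ 3390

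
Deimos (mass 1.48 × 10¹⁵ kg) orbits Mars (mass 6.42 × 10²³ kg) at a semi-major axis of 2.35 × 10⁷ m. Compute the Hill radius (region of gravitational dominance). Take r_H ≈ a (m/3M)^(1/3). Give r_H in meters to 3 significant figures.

2.15 × 10⁴ m

r_H ≈ a (m/3M)^(1/3)
    = (2.35 × 10⁷) × (1.48 × 10¹⁵ / (3 × 6.42 × 10²³))^(1/3)
    = 2.15 × 10⁴ m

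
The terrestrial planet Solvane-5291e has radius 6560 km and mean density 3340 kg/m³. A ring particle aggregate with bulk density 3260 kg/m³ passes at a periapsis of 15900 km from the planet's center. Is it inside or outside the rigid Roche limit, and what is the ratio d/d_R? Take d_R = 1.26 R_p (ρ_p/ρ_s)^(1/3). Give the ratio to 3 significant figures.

outside; d/d_R ≈ 1.91

d_R = 1.26 × (6560 km) × (3340/3260)^(1/3) = 8333 km
d/d_R = (15900) / (8333) = 1.91
Since d/d_R > 1, the body is outside the Roche limit.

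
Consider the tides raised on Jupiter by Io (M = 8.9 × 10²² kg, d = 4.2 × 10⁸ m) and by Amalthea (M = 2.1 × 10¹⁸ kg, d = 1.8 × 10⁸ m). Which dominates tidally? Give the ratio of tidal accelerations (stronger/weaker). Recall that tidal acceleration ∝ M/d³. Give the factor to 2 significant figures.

Io, by a factor of ≈ 3300

The tide-raising term goes as M/d³ (the gradient of a 1/d² field).
Io: (8.9 × 10²²) / (4.2 × 10⁸)³ = 1.201 × 10⁻³
Amalthea: (2.1 × 10¹⁸) / (1.8 × 10⁸)³ = 3.601 × 10⁻⁷
Ratio (larger/smaller) = 3300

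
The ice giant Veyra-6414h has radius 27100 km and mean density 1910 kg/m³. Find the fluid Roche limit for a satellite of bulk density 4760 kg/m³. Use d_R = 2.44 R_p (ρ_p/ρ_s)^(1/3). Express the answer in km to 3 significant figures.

48800 km

d_R = 2.44 × 27100 km × (1910/4760)^(1/3)
    = 48800 km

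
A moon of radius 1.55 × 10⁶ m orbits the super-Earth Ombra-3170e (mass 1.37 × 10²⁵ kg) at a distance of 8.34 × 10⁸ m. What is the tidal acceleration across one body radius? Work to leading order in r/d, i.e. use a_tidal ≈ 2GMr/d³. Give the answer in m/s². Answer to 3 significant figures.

4.89 × 10⁻⁶ m/s²

Differencing GM/(d−r)² and GM/d² to first order in r/d gives 2GMr/d³.
Δg = 2GMr/d³
   = 2 × (6.674 × 10⁻¹¹) × (1.37 × 10²⁵) × (1.55 × 10⁶) / (8.34 × 10⁸)³
   = 4.89 × 10⁻⁶ m/s²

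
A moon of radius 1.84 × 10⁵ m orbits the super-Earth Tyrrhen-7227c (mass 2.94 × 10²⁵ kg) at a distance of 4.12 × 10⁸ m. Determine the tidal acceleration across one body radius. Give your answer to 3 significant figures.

1.03 × 10⁻⁵ m/s²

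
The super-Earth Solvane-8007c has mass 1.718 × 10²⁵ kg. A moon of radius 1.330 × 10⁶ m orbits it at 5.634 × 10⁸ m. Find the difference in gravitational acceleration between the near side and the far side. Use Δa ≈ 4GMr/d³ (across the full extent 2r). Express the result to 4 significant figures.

3.411 × 10⁻⁵ m/s²

Δg = 4GMr/d³
   = 4 × (6.674 × 10⁻¹¹) × (1.718 × 10²⁵) × (1.330 × 10⁶) / (5.634 × 10⁸)³
   = 3.411 × 10⁻⁵ m/s²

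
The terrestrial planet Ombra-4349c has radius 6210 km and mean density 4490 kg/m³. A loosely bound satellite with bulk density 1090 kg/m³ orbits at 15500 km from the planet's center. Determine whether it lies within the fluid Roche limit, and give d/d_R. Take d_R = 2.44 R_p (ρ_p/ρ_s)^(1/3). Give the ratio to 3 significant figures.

inside; d/d_R ≈ 0.638

d_R = 2.44 × (6210 km) × (4490/1090)^(1/3) = 24290 km
d/d_R = (15500) / (24290) = 0.638
Since d/d_R < 1, the body is inside the Roche limit.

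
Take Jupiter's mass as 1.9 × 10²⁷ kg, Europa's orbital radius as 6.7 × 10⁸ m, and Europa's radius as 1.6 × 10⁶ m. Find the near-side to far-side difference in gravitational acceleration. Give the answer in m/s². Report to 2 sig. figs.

Δg = 4GMr/d³
   = 4 × (6.674 × 10⁻¹¹) × (1.9 × 10²⁷) × (1.6 × 10⁶) / (6.7 × 10⁸)³
   = 2.7 × 10⁻³ m/s²

2.7 × 10⁻³ m/s²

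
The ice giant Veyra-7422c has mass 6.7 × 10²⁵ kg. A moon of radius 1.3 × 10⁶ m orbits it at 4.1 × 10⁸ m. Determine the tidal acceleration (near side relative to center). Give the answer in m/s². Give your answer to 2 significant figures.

1.7 × 10⁻⁴ m/s²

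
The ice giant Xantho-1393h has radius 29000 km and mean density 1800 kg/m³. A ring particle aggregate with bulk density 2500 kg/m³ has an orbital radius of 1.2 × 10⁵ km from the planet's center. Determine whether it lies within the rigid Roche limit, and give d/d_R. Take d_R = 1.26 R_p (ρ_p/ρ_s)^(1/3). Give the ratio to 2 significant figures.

d_R = 1.26 × (29000 km) × (1800/2500)^(1/3) = 32750 km
d/d_R = (1.2 × 10⁵) / (32750) = 3.7
Since d/d_R > 1, the body is outside the Roche limit.

outside; d/d_R ≈ 3.7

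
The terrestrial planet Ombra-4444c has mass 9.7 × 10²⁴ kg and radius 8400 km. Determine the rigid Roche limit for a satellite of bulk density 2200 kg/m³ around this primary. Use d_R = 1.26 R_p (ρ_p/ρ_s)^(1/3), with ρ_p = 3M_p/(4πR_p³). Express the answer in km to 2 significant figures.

13000 km

ρ_p = 3M_p/(4πR_p³) = 3 × (9.7 × 10²⁴) / (4π × (8.4 × 10⁶ m)³) = 3900 kg/m³
d_R = 1.26 × 8400 km × (3900/2200)^(1/3)
    = 13000 km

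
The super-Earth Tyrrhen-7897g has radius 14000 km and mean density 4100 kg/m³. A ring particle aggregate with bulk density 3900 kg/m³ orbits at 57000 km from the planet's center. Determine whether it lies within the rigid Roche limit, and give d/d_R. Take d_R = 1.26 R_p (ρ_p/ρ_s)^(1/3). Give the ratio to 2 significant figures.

d_R = 1.26 × (14000 km) × (4100/3900)^(1/3) = 17940 km
d/d_R = (57000) / (17940) = 3.2
Since d/d_R > 1, the body is outside the Roche limit.

outside; d/d_R ≈ 3.2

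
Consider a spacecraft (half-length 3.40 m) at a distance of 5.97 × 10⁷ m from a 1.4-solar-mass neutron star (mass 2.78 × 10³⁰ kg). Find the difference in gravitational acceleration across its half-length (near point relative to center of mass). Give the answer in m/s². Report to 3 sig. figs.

5.93 × 10⁻³ m/s²

a_tidal = 2GMr/d³
        = 2 × (6.674 × 10⁻¹¹) × (2.78 × 10³⁰) × (3.40) / (5.97 × 10⁷)³
        = 5.93 × 10⁻³ m/s²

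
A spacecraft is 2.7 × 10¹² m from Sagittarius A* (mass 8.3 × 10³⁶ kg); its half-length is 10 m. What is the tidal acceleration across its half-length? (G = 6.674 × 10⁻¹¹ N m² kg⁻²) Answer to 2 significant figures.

5.6 × 10⁻¹⁰ m/s²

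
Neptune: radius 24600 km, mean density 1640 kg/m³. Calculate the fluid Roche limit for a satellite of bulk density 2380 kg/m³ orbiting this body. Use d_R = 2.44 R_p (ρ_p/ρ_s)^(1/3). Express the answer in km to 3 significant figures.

d_R = 2.44 × 24600 km × (1640/2380)^(1/3)
    = 53000 km

53000 km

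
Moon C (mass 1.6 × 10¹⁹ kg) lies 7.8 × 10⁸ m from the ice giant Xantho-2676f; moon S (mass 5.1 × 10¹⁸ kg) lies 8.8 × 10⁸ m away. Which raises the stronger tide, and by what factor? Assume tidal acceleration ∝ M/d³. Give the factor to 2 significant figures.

Tidal stretch scales as M/d³; compute that for each body.
Moon C: (1.6 × 10¹⁹) / (7.8 × 10⁸)³ = 3.372 × 10⁻⁸
Moon S: (5.1 × 10¹⁸) / (8.8 × 10⁸)³ = 7.484 × 10⁻⁹
Ratio (larger/smaller) = 4.5

Moon C, by a factor of ≈ 4.5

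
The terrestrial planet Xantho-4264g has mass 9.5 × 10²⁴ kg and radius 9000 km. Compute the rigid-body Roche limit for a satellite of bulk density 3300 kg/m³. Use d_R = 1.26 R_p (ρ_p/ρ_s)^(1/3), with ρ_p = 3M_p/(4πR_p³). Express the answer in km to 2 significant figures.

ρ_p = 3M_p/(4πR_p³) = 3 × (9.5 × 10²⁴) / (4π × (9.0 × 10⁶ m)³) = 3100 kg/m³
d_R = 1.26 × 9000 km × (3100/3300)^(1/3)
    = 11000 km

11000 km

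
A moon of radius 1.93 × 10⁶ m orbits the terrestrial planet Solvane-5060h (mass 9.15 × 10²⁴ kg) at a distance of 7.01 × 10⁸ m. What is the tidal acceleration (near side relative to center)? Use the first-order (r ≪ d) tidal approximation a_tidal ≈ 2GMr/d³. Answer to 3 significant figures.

6.84 × 10⁻⁶ m/s²

Differencing GM/(d−r)² and GM/d² to first order in r/d gives 2GMr/d³.
Δa = 2GMr/d³
   = 2 × (6.674 × 10⁻¹¹) × (9.15 × 10²⁴) × (1.93 × 10⁶) / (7.01 × 10⁸)³
   = 6.84 × 10⁻⁶ m/s²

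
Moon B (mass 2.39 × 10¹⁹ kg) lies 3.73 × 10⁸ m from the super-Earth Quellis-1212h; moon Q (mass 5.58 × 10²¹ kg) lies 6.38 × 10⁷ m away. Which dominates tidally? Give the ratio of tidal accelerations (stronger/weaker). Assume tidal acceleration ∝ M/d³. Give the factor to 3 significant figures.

Tidal stretch scales as M/d³; compute that for each body.
Moon B: (2.39 × 10¹⁹) / (3.73 × 10⁸)³ = 4.605 × 10⁻⁷
Moon Q: (5.58 × 10²¹) / (6.38 × 10⁷)³ = 2.149 × 10⁻²
Ratio (larger/smaller) = 46700

Moon Q, by a factor of ≈ 46700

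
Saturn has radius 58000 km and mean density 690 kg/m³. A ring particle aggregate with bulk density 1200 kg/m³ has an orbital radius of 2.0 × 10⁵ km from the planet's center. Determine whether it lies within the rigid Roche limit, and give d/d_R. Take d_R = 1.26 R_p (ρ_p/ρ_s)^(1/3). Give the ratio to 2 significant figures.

outside; d/d_R ≈ 3.3

d_R = 1.26 × (58000 km) × (690/1200)^(1/3) = 60770 km
d/d_R = (2.0 × 10⁵) / (60770) = 3.3
Since d/d_R > 1, the body is outside the Roche limit.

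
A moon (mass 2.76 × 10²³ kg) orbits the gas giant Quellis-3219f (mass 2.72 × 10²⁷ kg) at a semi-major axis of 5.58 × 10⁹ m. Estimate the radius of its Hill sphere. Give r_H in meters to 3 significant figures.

1.80 × 10⁸ m

r_H ≈ a (m/3M)^(1/3)
    = (5.58 × 10⁹) × (2.76 × 10²³ / (3 × 2.72 × 10²⁷))^(1/3)
    = 1.80 × 10⁸ m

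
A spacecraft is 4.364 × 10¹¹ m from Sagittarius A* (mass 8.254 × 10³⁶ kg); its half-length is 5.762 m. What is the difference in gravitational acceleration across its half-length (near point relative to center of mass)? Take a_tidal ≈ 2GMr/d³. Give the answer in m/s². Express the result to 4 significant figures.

7.638 × 10⁻⁸ m/s²

Since r ≪ d, expand the inverse-square field across one radius to get the leading 2GMr/d³ term.
Δa = 2GMr/d³
   = 2 × (6.674 × 10⁻¹¹) × (8.254 × 10³⁶) × (5.762) / (4.364 × 10¹¹)³
   = 7.638 × 10⁻⁸ m/s²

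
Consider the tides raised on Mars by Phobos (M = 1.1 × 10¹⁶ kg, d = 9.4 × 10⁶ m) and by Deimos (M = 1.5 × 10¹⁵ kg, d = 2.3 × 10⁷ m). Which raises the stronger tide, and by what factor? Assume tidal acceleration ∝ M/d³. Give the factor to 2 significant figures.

Tidal acceleration ∝ M/d³, so compare M/d³ for each.
Phobos: (1.1 × 10¹⁶) / (9.4 × 10⁶)³ = 1.324 × 10⁻⁵
Deimos: (1.5 × 10¹⁵) / (2.3 × 10⁷)³ = 1.233 × 10⁻⁷
Ratio (larger/smaller) = 110

Phobos, by a factor of ≈ 110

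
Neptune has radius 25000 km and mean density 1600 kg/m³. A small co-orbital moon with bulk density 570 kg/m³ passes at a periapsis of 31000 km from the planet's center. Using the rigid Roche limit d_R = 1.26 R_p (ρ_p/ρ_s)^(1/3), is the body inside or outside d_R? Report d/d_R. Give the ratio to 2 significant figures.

inside; d/d_R ≈ 0.70

d_R = 1.26 × (25000 km) × (1600/570)^(1/3) = 44440 km
d/d_R = (31000) / (44440) = 0.70
Since d/d_R < 1, the body is inside the Roche limit.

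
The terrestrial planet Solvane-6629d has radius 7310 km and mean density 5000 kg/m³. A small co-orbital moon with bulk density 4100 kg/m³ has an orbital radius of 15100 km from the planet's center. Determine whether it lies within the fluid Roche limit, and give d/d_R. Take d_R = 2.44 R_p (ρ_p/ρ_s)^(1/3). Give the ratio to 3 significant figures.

inside; d/d_R ≈ 0.792

d_R = 2.44 × (7310 km) × (5000/4100)^(1/3) = 19060 km
d/d_R = (15100) / (19060) = 0.792
Since d/d_R < 1, the body is inside the Roche limit.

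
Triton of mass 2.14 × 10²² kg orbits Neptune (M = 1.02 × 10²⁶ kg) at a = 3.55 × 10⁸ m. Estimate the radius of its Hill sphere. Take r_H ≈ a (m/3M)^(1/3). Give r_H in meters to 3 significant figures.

1.46 × 10⁷ m

r_H ≈ a (m/3M)^(1/3)
    = (3.55 × 10⁸) × (2.14 × 10²² / (3 × 1.02 × 10²⁶))^(1/3)
    = 1.46 × 10⁷ m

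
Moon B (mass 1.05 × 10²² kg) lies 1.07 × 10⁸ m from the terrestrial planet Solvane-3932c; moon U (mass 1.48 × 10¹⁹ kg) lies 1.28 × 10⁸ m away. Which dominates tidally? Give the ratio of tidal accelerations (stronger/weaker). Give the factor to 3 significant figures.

Moon B, by a factor of ≈ 1210

The tide-raising term goes as M/d³ (the gradient of a 1/d² field).
Moon B: (1.05 × 10²²) / (1.07 × 10⁸)³ = 8.571 × 10⁻³
Moon U: (1.48 × 10¹⁹) / (1.28 × 10⁸)³ = 7.057 × 10⁻⁶
Ratio (larger/smaller) = 1210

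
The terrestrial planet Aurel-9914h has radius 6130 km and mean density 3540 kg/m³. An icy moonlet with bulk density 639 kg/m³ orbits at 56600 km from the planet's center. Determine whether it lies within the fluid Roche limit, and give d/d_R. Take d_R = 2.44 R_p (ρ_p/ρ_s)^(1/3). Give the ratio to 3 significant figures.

d_R = 2.44 × (6130 km) × (3540/639)^(1/3) = 26470 km
d/d_R = (56600) / (26470) = 2.14
Since d/d_R > 1, the body is outside the Roche limit.

outside; d/d_R ≈ 2.14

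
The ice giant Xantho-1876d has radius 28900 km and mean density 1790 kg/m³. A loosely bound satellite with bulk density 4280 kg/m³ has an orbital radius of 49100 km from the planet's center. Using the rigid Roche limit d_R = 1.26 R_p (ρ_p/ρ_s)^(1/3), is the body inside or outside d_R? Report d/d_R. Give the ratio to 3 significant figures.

d_R = 1.26 × (28900 km) × (1790/4280)^(1/3) = 27230 km
d/d_R = (49100) / (27230) = 1.80
Since d/d_R > 1, the body is outside the Roche limit.

outside; d/d_R ≈ 1.80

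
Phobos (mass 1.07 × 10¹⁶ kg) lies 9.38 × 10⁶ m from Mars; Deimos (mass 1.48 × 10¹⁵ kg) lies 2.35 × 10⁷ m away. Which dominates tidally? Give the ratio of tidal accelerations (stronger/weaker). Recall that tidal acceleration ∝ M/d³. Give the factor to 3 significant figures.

Phobos, by a factor of ≈ 114

The tide-raising term goes as M/d³ (the gradient of a 1/d² field).
Phobos: (1.07 × 10¹⁶) / (9.38 × 10⁶)³ = 1.297 × 10⁻⁵
Deimos: (1.48 × 10¹⁵) / (2.35 × 10⁷)³ = 1.140 × 10⁻⁷
Ratio (larger/smaller) = 114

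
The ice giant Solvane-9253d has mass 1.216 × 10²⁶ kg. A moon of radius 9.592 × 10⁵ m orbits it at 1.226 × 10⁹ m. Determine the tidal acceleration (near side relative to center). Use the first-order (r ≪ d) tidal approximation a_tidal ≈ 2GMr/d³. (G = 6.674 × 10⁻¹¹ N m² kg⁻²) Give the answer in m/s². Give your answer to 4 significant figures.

8.449 × 10⁻⁶ m/s²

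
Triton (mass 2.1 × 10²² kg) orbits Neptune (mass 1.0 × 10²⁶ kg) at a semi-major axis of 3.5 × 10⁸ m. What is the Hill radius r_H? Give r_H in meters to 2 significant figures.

1.4 × 10⁷ m

r_H ≈ a (m/3M)^(1/3)
    = (3.5 × 10⁸) × (2.1 × 10²² / (3 × 1.0 × 10²⁶))^(1/3)
    = 1.4 × 10⁷ m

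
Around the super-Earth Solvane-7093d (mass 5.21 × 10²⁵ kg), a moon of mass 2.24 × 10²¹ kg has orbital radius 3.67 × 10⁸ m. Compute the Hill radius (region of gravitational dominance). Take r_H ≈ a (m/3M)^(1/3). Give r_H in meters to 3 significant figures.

r_H ≈ a (m/3M)^(1/3)
    = (3.67 × 10⁸) × (2.24 × 10²¹ / (3 × 5.21 × 10²⁵))^(1/3)
    = 8.91 × 10⁶ m

8.91 × 10⁶ m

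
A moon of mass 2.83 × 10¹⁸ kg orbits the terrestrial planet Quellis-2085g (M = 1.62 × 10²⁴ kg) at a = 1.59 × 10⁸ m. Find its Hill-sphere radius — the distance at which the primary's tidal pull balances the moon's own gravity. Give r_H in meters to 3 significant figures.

1.33 × 10⁶ m

r_H ≈ a (m/3M)^(1/3)
    = (1.59 × 10⁸) × (2.83 × 10¹⁸ / (3 × 1.62 × 10²⁴))^(1/3)
    = 1.33 × 10⁶ m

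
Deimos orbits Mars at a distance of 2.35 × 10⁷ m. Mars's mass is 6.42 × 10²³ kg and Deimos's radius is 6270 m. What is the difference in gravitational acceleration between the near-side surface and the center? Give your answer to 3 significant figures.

Δg = 2GMr/d³
   = 2 × (6.674 × 10⁻¹¹) × (6.42 × 10²³) × (6270) / (2.35 × 10⁷)³
   = 4.14 × 10⁻⁵ m/s²

4.14 × 10⁻⁵ m/s²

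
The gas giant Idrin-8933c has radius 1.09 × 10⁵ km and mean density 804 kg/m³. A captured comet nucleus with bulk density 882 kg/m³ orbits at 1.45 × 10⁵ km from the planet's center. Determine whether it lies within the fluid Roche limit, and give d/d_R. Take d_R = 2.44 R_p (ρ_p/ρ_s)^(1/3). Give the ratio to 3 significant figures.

inside; d/d_R ≈ 0.562

d_R = 2.44 × (1.09 × 10⁵ km) × (804/882)^(1/3) = 2.579 × 10⁵ km
d/d_R = (1.45 × 10⁵) / (2.579 × 10⁵) = 0.562
Since d/d_R < 1, the body is inside the Roche limit.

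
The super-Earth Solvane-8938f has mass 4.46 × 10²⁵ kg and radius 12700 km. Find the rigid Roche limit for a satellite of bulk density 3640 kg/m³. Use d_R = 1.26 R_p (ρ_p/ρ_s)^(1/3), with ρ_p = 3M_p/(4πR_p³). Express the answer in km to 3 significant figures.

18000 km

ρ_p = 3M_p/(4πR_p³) = 3 × (4.46 × 10²⁵) / (4π × (1.27 × 10⁷ m)³) = 5200 kg/m³
d_R = 1.26 × 12700 km × (5200/3640)^(1/3)
    = 18000 km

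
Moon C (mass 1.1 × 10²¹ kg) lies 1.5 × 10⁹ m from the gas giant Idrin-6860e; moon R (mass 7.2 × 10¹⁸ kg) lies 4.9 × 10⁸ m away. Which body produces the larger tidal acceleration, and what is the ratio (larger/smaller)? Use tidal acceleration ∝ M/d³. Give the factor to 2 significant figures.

The tide-raising term goes as M/d³ (the gradient of a 1/d² field).
Moon C: (1.1 × 10²¹) / (1.5 × 10⁹)³ = 3.259 × 10⁻⁷
Moon R: (7.2 × 10¹⁸) / (4.9 × 10⁸)³ = 6.120 × 10⁻⁸
Ratio (larger/smaller) = 5.3

Moon C, by a factor of ≈ 5.3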